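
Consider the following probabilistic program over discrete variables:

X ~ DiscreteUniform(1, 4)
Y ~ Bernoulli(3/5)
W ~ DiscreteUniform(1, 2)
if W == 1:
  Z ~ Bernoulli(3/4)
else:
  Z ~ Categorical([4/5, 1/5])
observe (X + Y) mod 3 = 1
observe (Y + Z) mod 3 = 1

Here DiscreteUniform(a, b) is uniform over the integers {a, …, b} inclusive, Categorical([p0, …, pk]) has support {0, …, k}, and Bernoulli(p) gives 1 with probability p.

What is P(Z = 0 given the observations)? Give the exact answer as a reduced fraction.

Enumerate traces; 6 have nonzero weight after conditioning:
  (X=1, Y=0, W=1, Z=1) weight 3/80
  (X=1, Y=0, W=2, Z=1) weight 1/100
  (X=3, Y=1, W=1, Z=0) weight 3/160
  (X=3, Y=1, W=2, Z=0) weight 3/50
  (X=4, Y=0, W=1, Z=1) weight 3/80
  (X=4, Y=0, W=2, Z=1) weight 1/100
Group by Z:
  weight(Z=0) = 63/800
  weight(Z=1) = 19/200
Total weight = 63/800 + 19/200 = 139/800
P(Z=0 | obs) = 63/800 / 139/800 = 63/139
P(Z=1 | obs) = 19/200 / 139/800 = 76/139

P(Z = 0 | obs) = 63/139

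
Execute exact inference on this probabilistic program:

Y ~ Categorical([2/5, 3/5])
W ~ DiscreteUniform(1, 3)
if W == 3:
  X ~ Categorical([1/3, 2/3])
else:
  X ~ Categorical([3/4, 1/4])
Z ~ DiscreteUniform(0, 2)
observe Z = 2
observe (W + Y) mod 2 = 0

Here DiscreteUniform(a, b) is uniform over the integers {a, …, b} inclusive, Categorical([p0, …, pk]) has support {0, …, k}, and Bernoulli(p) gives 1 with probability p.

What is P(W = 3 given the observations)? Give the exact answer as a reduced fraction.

Enumerate traces; 6 have nonzero weight after conditioning:
  (Y=0, W=2, X=0, Z=2) weight 1/30
  (Y=0, W=2, X=1, Z=2) weight 1/90
  (Y=1, W=1, X=0, Z=2) weight 1/20
  (Y=1, W=1, X=1, Z=2) weight 1/60
  (Y=1, W=3, X=0, Z=2) weight 1/45
  (Y=1, W=3, X=1, Z=2) weight 2/45
Group by W:
  weight(W=1) = 1/15
  weight(W=2) = 2/45
  weight(W=3) = 1/15
Total weight = 1/15 + 2/45 + 1/15 = 8/45
P(W=1 | obs) = 1/15 / 8/45 = 3/8
P(W=2 | obs) = 2/45 / 8/45 = 1/4
P(W=3 | obs) = 1/15 / 8/45 = 3/8

P(W = 3 | obs) = 3/8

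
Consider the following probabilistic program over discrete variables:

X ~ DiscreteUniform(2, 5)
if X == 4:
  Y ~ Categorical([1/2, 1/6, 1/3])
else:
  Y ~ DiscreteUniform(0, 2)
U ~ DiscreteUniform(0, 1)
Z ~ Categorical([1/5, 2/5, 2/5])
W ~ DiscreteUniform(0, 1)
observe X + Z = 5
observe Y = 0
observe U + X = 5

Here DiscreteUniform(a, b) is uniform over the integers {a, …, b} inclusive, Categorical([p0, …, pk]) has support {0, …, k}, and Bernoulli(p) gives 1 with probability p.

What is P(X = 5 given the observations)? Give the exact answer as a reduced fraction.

P(X = 5 | obs) = 1/4

Enumerate traces; 4 have nonzero weight after conditioning:
  (X=4, Y=0, U=1, Z=1, W=0) weight 1/80
  (X=4, Y=0, U=1, Z=1, W=1) weight 1/80
  (X=5, Y=0, U=0, Z=0, W=0) weight 1/240
  (X=5, Y=0, U=0, Z=0, W=1) weight 1/240
Group by X:
  weight(X=4) = 1/40
  weight(X=5) = 1/120
Total weight = 1/40 + 1/120 = 1/30
P(X=4 | obs) = 1/40 / 1/30 = 3/4
P(X=5 | obs) = 1/120 / 1/30 = 1/4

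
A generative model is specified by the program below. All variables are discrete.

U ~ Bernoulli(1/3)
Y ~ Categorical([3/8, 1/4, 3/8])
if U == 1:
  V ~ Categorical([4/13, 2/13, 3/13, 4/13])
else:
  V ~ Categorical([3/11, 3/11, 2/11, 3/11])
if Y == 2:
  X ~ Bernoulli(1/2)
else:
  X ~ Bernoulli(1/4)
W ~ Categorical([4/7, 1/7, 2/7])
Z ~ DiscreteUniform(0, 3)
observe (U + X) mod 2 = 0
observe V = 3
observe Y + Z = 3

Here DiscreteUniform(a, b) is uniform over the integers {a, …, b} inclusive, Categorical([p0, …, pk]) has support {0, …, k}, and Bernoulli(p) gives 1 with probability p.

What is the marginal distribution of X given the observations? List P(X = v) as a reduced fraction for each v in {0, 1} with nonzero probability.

Enumerate traces; 18 have nonzero weight after conditioning:
  (U=0, Y=0, V=3, X=0, W=0, Z=3) weight 9/1232
  (U=0, Y=0, V=3, X=0, W=1, Z=3) weight 9/4928
  (U=0, Y=0, V=3, X=0, W=2, Z=3) weight 9/2464
  (U=0, Y=1, V=3, X=0, W=0, Z=2) weight 3/616
  (U=0, Y=1, V=3, X=0, W=1, Z=2) weight 3/2464
  (U=0, Y=1, V=3, X=0, W=2, Z=2) weight 3/1232
  (U=0, Y=2, V=3, X=0, W=0, Z=1) weight 3/616
  (U=0, Y=2, V=3, X=0, W=1, Z=1) weight 3/2464
  (U=1, Y=0, V=3, X=1, W=0, Z=3) weight 1/728
  … 9 more
Group by X:
  weight(X=0) = 21/704
  weight(X=1) = 11/1248
Total weight = 21/704 + 11/1248 = 1061/27456
P(X=0 | obs) = 21/704 / 1061/27456 = 819/1061
P(X=1 | obs) = 11/1248 / 1061/27456 = 242/1061

P(X=0) = 819/1061, P(X=1) = 242/1061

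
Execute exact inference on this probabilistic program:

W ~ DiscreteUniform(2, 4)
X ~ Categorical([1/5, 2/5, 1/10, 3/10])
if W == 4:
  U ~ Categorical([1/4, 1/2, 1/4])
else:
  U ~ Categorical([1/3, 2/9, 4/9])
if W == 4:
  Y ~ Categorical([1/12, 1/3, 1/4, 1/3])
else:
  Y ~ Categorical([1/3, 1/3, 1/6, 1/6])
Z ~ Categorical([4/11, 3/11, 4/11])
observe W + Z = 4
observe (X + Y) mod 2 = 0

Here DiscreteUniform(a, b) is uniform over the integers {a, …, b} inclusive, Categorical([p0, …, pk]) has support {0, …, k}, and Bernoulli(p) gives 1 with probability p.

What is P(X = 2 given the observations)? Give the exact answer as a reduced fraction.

P(X = 2 | obs) = 29/346

Enumerate traces; 72 have nonzero weight after conditioning:
  (W=2, X=0, U=0, Y=0, Z=2) weight 4/1485
  (W=2, X=0, U=0, Y=2, Z=2) weight 2/1485
  (W=2, X=0, U=1, Y=0, Z=2) weight 8/4455
  (W=2, X=0, U=1, Y=2, Z=2) weight 4/4455
  (W=2, X=0, U=2, Y=0, Z=2) weight 16/4455
  (W=2, X=0, U=2, Y=2, Z=2) weight 8/4455
  (W=2, X=1, U=0, Y=1, Z=2) weight 8/1485
  (W=2, X=1, U=0, Y=3, Z=2) weight 4/1485
  (W=2, X=2, U=0, Y=0, Z=2) weight 2/1485
  (W=2, X=3, U=0, Y=1, Z=2) weight 2/495
  … 62 more
Group by X:
  weight(X=0) = 29/990
  weight(X=1) = 37/495
  weight(X=2) = 29/1980
  weight(X=3) = 37/660
Total weight = 29/990 + 37/495 + 29/1980 + 37/660 = 173/990
P(X=0 | obs) = 29/990 / 173/990 = 29/173
P(X=1 | obs) = 37/495 / 173/990 = 74/173
P(X=2 | obs) = 29/1980 / 173/990 = 29/346
P(X=3 | obs) = 37/660 / 173/990 = 111/346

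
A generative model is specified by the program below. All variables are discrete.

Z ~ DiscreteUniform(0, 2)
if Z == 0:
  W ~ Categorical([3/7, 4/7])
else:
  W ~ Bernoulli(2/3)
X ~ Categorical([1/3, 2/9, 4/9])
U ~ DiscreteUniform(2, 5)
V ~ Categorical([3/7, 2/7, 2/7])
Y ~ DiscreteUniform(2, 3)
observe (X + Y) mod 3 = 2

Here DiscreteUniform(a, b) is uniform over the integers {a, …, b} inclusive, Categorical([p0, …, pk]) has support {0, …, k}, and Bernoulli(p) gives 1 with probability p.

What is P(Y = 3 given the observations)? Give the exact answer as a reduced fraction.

Enumerate traces; 144 have nonzero weight after conditioning:
  (Z=0, W=0, X=0, U=2, V=0, Y=2) weight 1/392
  (Z=0, W=0, X=0, U=2, V=1, Y=2) weight 1/588
  (Z=0, W=0, X=0, U=2, V=2, Y=2) weight 1/588
  (Z=0, W=0, X=0, U=3, V=0, Y=2) weight 1/392
  (Z=0, W=0, X=0, U=3, V=1, Y=2) weight 1/588
  (Z=0, W=0, X=0, U=3, V=2, Y=2) weight 1/588
  (Z=0, W=0, X=0, U=4, V=0, Y=2) weight 1/392
  (Z=0, W=0, X=0, U=4, V=1, Y=2) weight 1/588
  (Z=0, W=0, X=2, U=2, V=0, Y=3) weight 1/294
  … 135 more
Group by Y:
  weight(Y=2) = 1/6
  weight(Y=3) = 2/9
Total weight = 1/6 + 2/9 = 7/18
P(Y=2 | obs) = 1/6 / 7/18 = 3/7
P(Y=3 | obs) = 2/9 / 7/18 = 4/7

P(Y = 3 | obs) = 4/7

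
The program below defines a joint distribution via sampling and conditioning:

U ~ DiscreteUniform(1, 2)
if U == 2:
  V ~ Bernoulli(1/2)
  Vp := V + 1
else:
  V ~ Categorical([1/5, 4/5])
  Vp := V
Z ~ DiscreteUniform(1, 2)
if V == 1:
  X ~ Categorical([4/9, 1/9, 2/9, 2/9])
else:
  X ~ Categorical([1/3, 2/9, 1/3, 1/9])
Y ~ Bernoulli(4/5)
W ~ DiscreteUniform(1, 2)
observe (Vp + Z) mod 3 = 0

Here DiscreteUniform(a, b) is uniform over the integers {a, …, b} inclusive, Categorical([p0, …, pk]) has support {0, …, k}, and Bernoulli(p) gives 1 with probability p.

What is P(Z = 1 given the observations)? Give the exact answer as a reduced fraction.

P(Z = 1 | obs) = 5/18

Enumerate traces; 48 have nonzero weight after conditioning:
  (U=1, V=1, Z=2, X=0, Y=0, W=1) weight 2/225
  (U=1, V=1, Z=2, X=0, Y=0, W=2) weight 2/225
  (U=1, V=1, Z=2, X=0, Y=1, W=1) weight 8/225
  (U=1, V=1, Z=2, X=0, Y=1, W=2) weight 8/225
  (U=1, V=1, Z=2, X=1, Y=0, W=1) weight 1/450
  (U=1, V=1, Z=2, X=1, Y=0, W=2) weight 1/450
  (U=1, V=1, Z=2, X=1, Y=1, W=1) weight 2/225
  (U=1, V=1, Z=2, X=1, Y=1, W=2) weight 2/225
  (U=2, V=1, Z=1, X=0, Y=0, W=1) weight 1/180
  … 39 more
Group by Z:
  weight(Z=1) = 1/8
  weight(Z=2) = 13/40
Total weight = 1/8 + 13/40 = 9/20
P(Z=1 | obs) = 1/8 / 9/20 = 5/18
P(Z=2 | obs) = 13/40 / 9/20 = 13/18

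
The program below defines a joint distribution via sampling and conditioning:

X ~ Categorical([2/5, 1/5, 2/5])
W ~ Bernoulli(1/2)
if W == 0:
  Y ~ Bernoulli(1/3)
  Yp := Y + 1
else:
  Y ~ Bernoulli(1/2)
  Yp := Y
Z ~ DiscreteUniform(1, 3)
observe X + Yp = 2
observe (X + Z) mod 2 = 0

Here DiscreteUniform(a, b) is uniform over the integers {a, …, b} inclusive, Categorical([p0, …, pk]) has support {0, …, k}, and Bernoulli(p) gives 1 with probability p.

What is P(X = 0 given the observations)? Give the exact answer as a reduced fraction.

Enumerate traces; 6 have nonzero weight after conditioning:
  (X=0, W=0, Y=1, Z=2) weight 1/45
  (X=1, W=0, Y=0, Z=1) weight 1/45
  (X=1, W=0, Y=0, Z=3) weight 1/45
  (X=1, W=1, Y=1, Z=1) weight 1/60
  (X=1, W=1, Y=1, Z=3) weight 1/60
  (X=2, W=1, Y=0, Z=2) weight 1/30
Group by X:
  weight(X=0) = 1/45
  weight(X=1) = 7/90
  weight(X=2) = 1/30
Total weight = 1/45 + 7/90 + 1/30 = 2/15
P(X=0 | obs) = 1/45 / 2/15 = 1/6
P(X=1 | obs) = 7/90 / 2/15 = 7/12
P(X=2 | obs) = 1/30 / 2/15 = 1/4

P(X = 0 | obs) = 1/6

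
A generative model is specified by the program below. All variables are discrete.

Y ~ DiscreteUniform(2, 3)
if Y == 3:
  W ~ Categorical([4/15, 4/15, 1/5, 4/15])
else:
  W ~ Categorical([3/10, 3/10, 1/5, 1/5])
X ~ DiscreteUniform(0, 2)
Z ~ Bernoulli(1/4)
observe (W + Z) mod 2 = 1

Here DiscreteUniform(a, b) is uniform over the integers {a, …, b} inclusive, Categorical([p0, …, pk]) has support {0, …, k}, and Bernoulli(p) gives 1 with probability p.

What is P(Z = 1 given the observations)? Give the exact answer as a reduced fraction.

Enumerate traces; 24 have nonzero weight after conditioning:
  (Y=2, W=0, X=0, Z=1) weight 1/80
  (Y=2, W=0, X=1, Z=1) weight 1/80
  (Y=2, W=0, X=2, Z=1) weight 1/80
  (Y=2, W=1, X=0, Z=0) weight 3/80
  (Y=2, W=1, X=1, Z=0) weight 3/80
  (Y=2, W=1, X=2, Z=0) weight 3/80
  (Y=2, W=2, X=0, Z=1) weight 1/120
  (Y=2, W=2, X=1, Z=1) weight 1/120
  … 16 more
Group by Z:
  weight(Z=0) = 31/80
  weight(Z=1) = 29/240
Total weight = 31/80 + 29/240 = 61/120
P(Z=0 | obs) = 31/80 / 61/120 = 93/122
P(Z=1 | obs) = 29/240 / 61/120 = 29/122

P(Z = 1 | obs) = 29/122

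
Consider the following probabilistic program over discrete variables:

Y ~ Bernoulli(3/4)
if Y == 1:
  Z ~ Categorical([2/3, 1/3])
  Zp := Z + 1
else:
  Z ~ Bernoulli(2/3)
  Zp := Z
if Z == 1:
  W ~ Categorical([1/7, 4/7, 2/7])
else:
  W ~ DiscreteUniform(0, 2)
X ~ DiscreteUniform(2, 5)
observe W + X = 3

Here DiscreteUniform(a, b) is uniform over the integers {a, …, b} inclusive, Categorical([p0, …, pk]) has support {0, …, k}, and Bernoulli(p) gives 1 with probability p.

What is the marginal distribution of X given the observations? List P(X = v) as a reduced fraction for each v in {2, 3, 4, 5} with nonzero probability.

Enumerate traces; 8 have nonzero weight after conditioning:
  (Y=0, Z=0, W=0, X=3) weight 1/144
  (Y=0, Z=0, W=1, X=2) weight 1/144
  (Y=0, Z=1, W=0, X=3) weight 1/168
  (Y=0, Z=1, W=1, X=2) weight 1/42
  (Y=1, Z=0, W=0, X=3) weight 1/24
  (Y=1, Z=0, W=1, X=2) weight 1/24
  (Y=1, Z=1, W=0, X=3) weight 1/112
  (Y=1, Z=1, W=1, X=2) weight 1/28
Group by X:
  weight(X=2) = 109/1008
  weight(X=3) = 4/63
Total weight = 109/1008 + 4/63 = 173/1008
P(X=2 | obs) = 109/1008 / 173/1008 = 109/173
P(X=3 | obs) = 4/63 / 173/1008 = 64/173

P(X=2) = 109/173, P(X=3) = 64/173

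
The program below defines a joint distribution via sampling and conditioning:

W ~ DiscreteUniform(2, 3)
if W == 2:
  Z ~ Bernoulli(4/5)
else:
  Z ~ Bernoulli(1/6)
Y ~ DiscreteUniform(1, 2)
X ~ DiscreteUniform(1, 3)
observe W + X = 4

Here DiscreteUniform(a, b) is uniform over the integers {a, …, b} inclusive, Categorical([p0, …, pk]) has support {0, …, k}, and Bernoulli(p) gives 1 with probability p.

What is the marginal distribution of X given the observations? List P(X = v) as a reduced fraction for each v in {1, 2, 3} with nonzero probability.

Enumerate traces; 8 have nonzero weight after conditioning:
  (W=2, Z=0, Y=1, X=2) weight 1/60
  (W=2, Z=0, Y=2, X=2) weight 1/60
  (W=2, Z=1, Y=1, X=2) weight 1/15
  (W=2, Z=1, Y=2, X=2) weight 1/15
  (W=3, Z=0, Y=1, X=1) weight 5/72
  (W=3, Z=0, Y=2, X=1) weight 5/72
  (W=3, Z=1, Y=1, X=1) weight 1/72
  (W=3, Z=1, Y=2, X=1) weight 1/72
Group by X:
  weight(X=1) = 1/6
  weight(X=2) = 1/6
Total weight = 1/6 + 1/6 = 1/3
P(X=1 | obs) = 1/6 / 1/3 = 1/2
P(X=2 | obs) = 1/6 / 1/3 = 1/2

P(X=1) = 1/2, P(X=2) = 1/2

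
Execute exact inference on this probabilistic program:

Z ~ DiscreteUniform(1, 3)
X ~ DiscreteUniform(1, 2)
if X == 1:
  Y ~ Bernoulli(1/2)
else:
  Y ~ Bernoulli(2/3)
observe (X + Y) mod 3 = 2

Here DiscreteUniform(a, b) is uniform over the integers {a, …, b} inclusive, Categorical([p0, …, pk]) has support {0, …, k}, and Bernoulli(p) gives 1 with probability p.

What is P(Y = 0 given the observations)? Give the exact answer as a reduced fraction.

P(Y = 0 | obs) = 2/5

Enumerate traces; 6 have nonzero weight after conditioning:
  (Z=1, X=1, Y=1) weight 1/12
  (Z=1, X=2, Y=0) weight 1/18
  (Z=2, X=1, Y=1) weight 1/12
  (Z=2, X=2, Y=0) weight 1/18
  (Z=3, X=1, Y=1) weight 1/12
  (Z=3, X=2, Y=0) weight 1/18
Group by Y:
  weight(Y=0) = 1/6
  weight(Y=1) = 1/4
Total weight = 1/6 + 1/4 = 5/12
P(Y=0 | obs) = 1/6 / 5/12 = 2/5
P(Y=1 | obs) = 1/4 / 5/12 = 3/5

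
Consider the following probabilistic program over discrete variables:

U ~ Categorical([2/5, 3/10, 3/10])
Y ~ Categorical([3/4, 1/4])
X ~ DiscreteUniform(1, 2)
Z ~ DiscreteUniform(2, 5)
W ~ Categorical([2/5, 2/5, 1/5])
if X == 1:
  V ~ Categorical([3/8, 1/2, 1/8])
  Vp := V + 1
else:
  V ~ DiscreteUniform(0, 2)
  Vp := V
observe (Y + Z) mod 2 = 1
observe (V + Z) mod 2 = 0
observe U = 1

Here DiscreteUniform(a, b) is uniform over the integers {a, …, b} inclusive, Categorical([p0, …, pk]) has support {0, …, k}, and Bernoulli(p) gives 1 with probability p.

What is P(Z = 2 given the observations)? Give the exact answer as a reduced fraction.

P(Z = 2 | obs) = 7/44

Enumerate traces; 36 have nonzero weight after conditioning:
  (U=1, Y=0, X=1, Z=3, W=0, V=1) weight 9/1600
  (U=1, Y=0, X=1, Z=3, W=1, V=1) weight 9/1600
  (U=1, Y=0, X=1, Z=3, W=2, V=1) weight 9/3200
  (U=1, Y=0, X=1, Z=5, W=0, V=1) weight 9/1600
  (U=1, Y=0, X=1, Z=5, W=1, V=1) weight 9/1600
  (U=1, Y=0, X=1, Z=5, W=2, V=1) weight 9/3200
  (U=1, Y=0, X=2, Z=3, W=0, V=1) weight 3/800
  (U=1, Y=0, X=2, Z=3, W=1, V=1) weight 3/800
  (U=1, Y=1, X=1, Z=2, W=0, V=0) weight 9/6400
  (U=1, Y=1, X=1, Z=4, W=0, V=0) weight 9/6400
  … 26 more
Group by Z:
  weight(Z=2) = 7/640
  weight(Z=3) = 3/128
  weight(Z=4) = 7/640
  weight(Z=5) = 3/128
Total weight = 7/640 + 3/128 + 7/640 + 3/128 = 11/160
P(Z=2 | obs) = 7/640 / 11/160 = 7/44
P(Z=3 | obs) = 3/128 / 11/160 = 15/44
P(Z=4 | obs) = 7/640 / 11/160 = 7/44
P(Z=5 | obs) = 3/128 / 11/160 = 15/44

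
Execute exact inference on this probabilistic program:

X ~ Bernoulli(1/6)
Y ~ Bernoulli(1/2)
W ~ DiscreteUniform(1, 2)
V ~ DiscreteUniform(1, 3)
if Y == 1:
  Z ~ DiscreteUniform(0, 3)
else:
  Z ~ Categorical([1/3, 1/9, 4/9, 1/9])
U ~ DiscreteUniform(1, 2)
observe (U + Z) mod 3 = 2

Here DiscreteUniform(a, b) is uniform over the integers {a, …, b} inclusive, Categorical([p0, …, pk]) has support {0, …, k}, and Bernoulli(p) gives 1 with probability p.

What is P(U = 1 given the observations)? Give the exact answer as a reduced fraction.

P(U = 1 | obs) = 13/47

Enumerate traces; 72 have nonzero weight after conditioning:
  (X=0, Y=0, W=1, V=1, Z=0, U=2) weight 5/432
  (X=0, Y=0, W=1, V=1, Z=1, U=1) weight 5/1296
  (X=0, Y=0, W=1, V=1, Z=3, U=2) weight 5/1296
  (X=0, Y=0, W=1, V=2, Z=0, U=2) weight 5/432
  (X=0, Y=0, W=1, V=2, Z=1, U=1) weight 5/1296
  (X=0, Y=0, W=1, V=2, Z=3, U=2) weight 5/1296
  (X=0, Y=0, W=1, V=3, Z=0, U=2) weight 5/432
  (X=0, Y=0, W=1, V=3, Z=1, U=1) weight 5/1296
  … 64 more
Group by U:
  weight(U=1) = 13/144
  weight(U=2) = 17/72
Total weight = 13/144 + 17/72 = 47/144
P(U=1 | obs) = 13/144 / 47/144 = 13/47
P(U=2 | obs) = 17/72 / 47/144 = 34/47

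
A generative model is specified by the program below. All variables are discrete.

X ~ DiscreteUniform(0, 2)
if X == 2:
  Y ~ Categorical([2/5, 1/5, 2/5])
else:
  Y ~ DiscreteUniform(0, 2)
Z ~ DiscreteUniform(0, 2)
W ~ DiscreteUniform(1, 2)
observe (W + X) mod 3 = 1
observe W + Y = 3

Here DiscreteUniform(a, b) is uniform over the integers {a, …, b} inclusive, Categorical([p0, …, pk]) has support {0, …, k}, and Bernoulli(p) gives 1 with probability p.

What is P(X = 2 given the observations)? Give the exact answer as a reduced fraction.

P(X = 2 | obs) = 3/8

Enumerate traces; 6 have nonzero weight after conditioning:
  (X=0, Y=2, Z=0, W=1) weight 1/54
  (X=0, Y=2, Z=1, W=1) weight 1/54
  (X=0, Y=2, Z=2, W=1) weight 1/54
  (X=2, Y=1, Z=0, W=2) weight 1/90
  (X=2, Y=1, Z=1, W=2) weight 1/90
  (X=2, Y=1, Z=2, W=2) weight 1/90
Group by X:
  weight(X=0) = 1/18
  weight(X=2) = 1/30
Total weight = 1/18 + 1/30 = 4/45
P(X=0 | obs) = 1/18 / 4/45 = 5/8
P(X=2 | obs) = 1/30 / 4/45 = 3/8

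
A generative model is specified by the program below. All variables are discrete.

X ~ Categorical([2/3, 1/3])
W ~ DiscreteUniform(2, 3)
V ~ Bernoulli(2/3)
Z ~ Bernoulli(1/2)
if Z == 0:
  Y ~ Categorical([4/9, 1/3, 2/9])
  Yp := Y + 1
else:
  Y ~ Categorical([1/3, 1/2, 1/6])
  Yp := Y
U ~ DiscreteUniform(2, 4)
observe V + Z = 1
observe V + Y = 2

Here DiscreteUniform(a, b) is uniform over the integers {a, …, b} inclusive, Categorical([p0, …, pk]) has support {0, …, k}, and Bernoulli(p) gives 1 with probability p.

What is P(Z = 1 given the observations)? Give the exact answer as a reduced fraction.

Enumerate traces; 24 have nonzero weight after conditioning:
  (X=0, W=2, V=0, Z=1, Y=2, U=2) weight 1/324
  (X=0, W=2, V=0, Z=1, Y=2, U=3) weight 1/324
  (X=0, W=2, V=0, Z=1, Y=2, U=4) weight 1/324
  (X=0, W=2, V=1, Z=0, Y=1, U=2) weight 1/81
  (X=0, W=2, V=1, Z=0, Y=1, U=3) weight 1/81
  (X=0, W=2, V=1, Z=0, Y=1, U=4) weight 1/81
  (X=0, W=3, V=0, Z=1, Y=2, U=2) weight 1/324
  (X=0, W=3, V=0, Z=1, Y=2, U=3) weight 1/324
  … 16 more
Group by Z:
  weight(Z=0) = 1/9
  weight(Z=1) = 1/36
Total weight = 1/9 + 1/36 = 5/36
P(Z=0 | obs) = 1/9 / 5/36 = 4/5
P(Z=1 | obs) = 1/36 / 5/36 = 1/5

P(Z = 1 | obs) = 1/5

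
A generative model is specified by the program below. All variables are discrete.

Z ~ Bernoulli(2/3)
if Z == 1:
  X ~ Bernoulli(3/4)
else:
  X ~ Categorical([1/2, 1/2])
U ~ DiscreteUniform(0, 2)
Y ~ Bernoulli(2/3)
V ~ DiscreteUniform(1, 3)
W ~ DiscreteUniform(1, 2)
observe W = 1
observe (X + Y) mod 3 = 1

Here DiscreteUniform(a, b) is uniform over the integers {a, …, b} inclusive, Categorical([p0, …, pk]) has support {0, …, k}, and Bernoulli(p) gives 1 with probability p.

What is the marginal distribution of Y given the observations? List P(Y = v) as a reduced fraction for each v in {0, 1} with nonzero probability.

Enumerate traces; 36 have nonzero weight after conditioning:
  (Z=0, X=0, U=0, Y=1, V=1, W=1) weight 1/162
  (Z=0, X=0, U=0, Y=1, V=2, W=1) weight 1/162
  (Z=0, X=0, U=0, Y=1, V=3, W=1) weight 1/162
  (Z=0, X=0, U=1, Y=1, V=1, W=1) weight 1/162
  (Z=0, X=0, U=1, Y=1, V=2, W=1) weight 1/162
  (Z=0, X=0, U=1, Y=1, V=3, W=1) weight 1/162
  (Z=0, X=0, U=2, Y=1, V=1, W=1) weight 1/162
  (Z=0, X=0, U=2, Y=1, V=2, W=1) weight 1/162
  (Z=0, X=1, U=0, Y=0, V=1, W=1) weight 1/324
  … 27 more
Group by Y:
  weight(Y=0) = 1/9
  weight(Y=1) = 1/9
Total weight = 1/9 + 1/9 = 2/9
P(Y=0 | obs) = 1/9 / 2/9 = 1/2
P(Y=1 | obs) = 1/9 / 2/9 = 1/2

P(Y=0) = 1/2, P(Y=1) = 1/2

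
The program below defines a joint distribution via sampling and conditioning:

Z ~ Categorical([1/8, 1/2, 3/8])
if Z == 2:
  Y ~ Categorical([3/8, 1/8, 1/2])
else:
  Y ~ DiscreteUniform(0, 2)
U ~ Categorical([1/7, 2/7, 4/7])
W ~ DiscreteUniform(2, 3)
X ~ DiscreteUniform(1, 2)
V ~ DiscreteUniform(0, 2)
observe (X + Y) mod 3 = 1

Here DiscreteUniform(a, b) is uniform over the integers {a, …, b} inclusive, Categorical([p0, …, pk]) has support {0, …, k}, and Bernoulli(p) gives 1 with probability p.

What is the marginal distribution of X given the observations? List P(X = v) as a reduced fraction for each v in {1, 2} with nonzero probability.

P(X=1) = 67/143, P(X=2) = 76/143

Enumerate traces; 108 have nonzero weight after conditioning:
  (Z=0, Y=0, U=0, W=2, X=1, V=0) weight 1/2016
  (Z=0, Y=0, U=0, W=2, X=1, V=1) weight 1/2016
  (Z=0, Y=0, U=0, W=2, X=1, V=2) weight 1/2016
  (Z=0, Y=0, U=0, W=3, X=1, V=0) weight 1/2016
  (Z=0, Y=0, U=0, W=3, X=1, V=1) weight 1/2016
  (Z=0, Y=0, U=0, W=3, X=1, V=2) weight 1/2016
  (Z=0, Y=0, U=1, W=2, X=1, V=0) weight 1/1008
  (Z=0, Y=0, U=1, W=2, X=1, V=1) weight 1/1008
  (Z=0, Y=2, U=0, W=2, X=2, V=0) weight 1/2016
  … 99 more
Group by X:
  weight(X=1) = 67/384
  weight(X=2) = 19/96
Total weight = 67/384 + 19/96 = 143/384
P(X=1 | obs) = 67/384 / 143/384 = 67/143
P(X=2 | obs) = 19/96 / 143/384 = 76/143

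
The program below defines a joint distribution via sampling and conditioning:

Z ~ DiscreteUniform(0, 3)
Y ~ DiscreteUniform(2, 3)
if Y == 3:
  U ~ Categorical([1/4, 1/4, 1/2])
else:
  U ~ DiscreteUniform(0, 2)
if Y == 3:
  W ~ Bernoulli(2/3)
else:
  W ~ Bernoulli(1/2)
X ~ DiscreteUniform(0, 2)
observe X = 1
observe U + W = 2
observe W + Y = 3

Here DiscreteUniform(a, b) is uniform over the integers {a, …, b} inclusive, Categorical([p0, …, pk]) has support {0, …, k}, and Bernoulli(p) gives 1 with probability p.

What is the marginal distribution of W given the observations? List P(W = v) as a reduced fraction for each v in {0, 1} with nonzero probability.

Enumerate traces; 8 have nonzero weight after conditioning:
  (Z=0, Y=2, U=1, W=1, X=1) weight 1/144
  (Z=0, Y=3, U=2, W=0, X=1) weight 1/144
  (Z=1, Y=2, U=1, W=1, X=1) weight 1/144
  (Z=1, Y=3, U=2, W=0, X=1) weight 1/144
  (Z=2, Y=2, U=1, W=1, X=1) weight 1/144
  (Z=2, Y=3, U=2, W=0, X=1) weight 1/144
  (Z=3, Y=2, U=1, W=1, X=1) weight 1/144
  (Z=3, Y=3, U=2, W=0, X=1) weight 1/144
Group by W:
  weight(W=0) = 1/36
  weight(W=1) = 1/36
Total weight = 1/36 + 1/36 = 1/18
P(W=0 | obs) = 1/36 / 1/18 = 1/2
P(W=1 | obs) = 1/36 / 1/18 = 1/2

P(W=0) = 1/2, P(W=1) = 1/2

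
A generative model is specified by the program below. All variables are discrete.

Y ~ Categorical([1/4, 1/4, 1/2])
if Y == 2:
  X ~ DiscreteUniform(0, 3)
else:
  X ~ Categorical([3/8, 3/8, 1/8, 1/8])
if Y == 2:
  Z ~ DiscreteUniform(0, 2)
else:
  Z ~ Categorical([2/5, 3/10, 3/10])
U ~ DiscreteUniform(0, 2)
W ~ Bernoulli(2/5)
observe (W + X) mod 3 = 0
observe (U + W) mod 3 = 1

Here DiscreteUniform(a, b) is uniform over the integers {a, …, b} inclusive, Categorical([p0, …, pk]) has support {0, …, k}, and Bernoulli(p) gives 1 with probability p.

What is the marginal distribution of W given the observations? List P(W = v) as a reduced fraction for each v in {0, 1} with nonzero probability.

Enumerate traces; 27 have nonzero weight after conditioning:
  (Y=0, X=0, Z=0, U=1, W=0) weight 3/400
  (Y=0, X=0, Z=1, U=1, W=0) weight 9/1600
  (Y=0, X=0, Z=2, U=1, W=0) weight 9/1600
  (Y=0, X=2, Z=0, U=0, W=1) weight 1/600
  (Y=0, X=2, Z=1, U=0, W=1) weight 1/800
  (Y=0, X=2, Z=2, U=0, W=1) weight 1/800
  (Y=0, X=3, Z=0, U=1, W=0) weight 1/400
  (Y=0, X=3, Z=1, U=1, W=0) weight 3/1600
  … 19 more
Group by W:
  weight(W=0) = 1/10
  weight(W=1) = 1/40
Total weight = 1/10 + 1/40 = 1/8
P(W=0 | obs) = 1/10 / 1/8 = 4/5
P(W=1 | obs) = 1/40 / 1/8 = 1/5

P(W=0) = 4/5, P(W=1) = 1/5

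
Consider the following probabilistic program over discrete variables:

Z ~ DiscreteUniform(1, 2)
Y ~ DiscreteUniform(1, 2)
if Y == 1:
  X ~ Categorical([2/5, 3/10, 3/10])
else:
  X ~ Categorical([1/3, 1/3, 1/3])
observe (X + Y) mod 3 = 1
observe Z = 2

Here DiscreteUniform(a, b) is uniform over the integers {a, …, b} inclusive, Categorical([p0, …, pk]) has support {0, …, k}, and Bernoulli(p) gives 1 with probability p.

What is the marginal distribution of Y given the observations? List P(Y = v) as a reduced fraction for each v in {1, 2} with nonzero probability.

Enumerate traces; 2 have nonzero weight after conditioning:
  (Z=2, Y=1, X=0) weight 1/10
  (Z=2, Y=2, X=2) weight 1/12
Group by Y:
  weight(Y=1) = 1/10
  weight(Y=2) = 1/12
Total weight = 1/10 + 1/12 = 11/60
P(Y=1 | obs) = 1/10 / 11/60 = 6/11
P(Y=2 | obs) = 1/12 / 11/60 = 5/11

P(Y=1) = 6/11, P(Y=2) = 5/11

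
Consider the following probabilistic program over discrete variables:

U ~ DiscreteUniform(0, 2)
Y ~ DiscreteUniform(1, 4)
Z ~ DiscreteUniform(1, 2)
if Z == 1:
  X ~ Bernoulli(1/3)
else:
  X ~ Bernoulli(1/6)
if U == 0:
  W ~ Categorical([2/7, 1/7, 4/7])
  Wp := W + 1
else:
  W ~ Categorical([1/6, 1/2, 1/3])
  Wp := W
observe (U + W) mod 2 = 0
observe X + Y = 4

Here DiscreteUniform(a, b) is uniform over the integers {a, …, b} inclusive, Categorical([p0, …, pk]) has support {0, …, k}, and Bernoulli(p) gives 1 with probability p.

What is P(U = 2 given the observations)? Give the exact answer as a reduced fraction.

Enumerate traces; 20 have nonzero weight after conditioning:
  (U=0, Y=3, Z=1, X=1, W=0) weight 1/252
  (U=0, Y=3, Z=1, X=1, W=2) weight 1/126
  (U=0, Y=3, Z=2, X=1, W=0) weight 1/504
  (U=0, Y=3, Z=2, X=1, W=2) weight 1/252
  (U=0, Y=4, Z=1, X=0, W=0) weight 1/126
  (U=0, Y=4, Z=1, X=0, W=2) weight 1/63
  (U=0, Y=4, Z=2, X=0, W=0) weight 5/504
  (U=0, Y=4, Z=2, X=0, W=2) weight 5/252
  (U=1, Y=3, Z=1, X=1, W=1) weight 1/144
  (U=2, Y=3, Z=1, X=1, W=0) weight 1/432
  … 10 more
Group by U:
  weight(U=0) = 1/14
  weight(U=1) = 1/24
  weight(U=2) = 1/24
Total weight = 1/14 + 1/24 + 1/24 = 13/84
P(U=0 | obs) = 1/14 / 13/84 = 6/13
P(U=1 | obs) = 1/24 / 13/84 = 7/26
P(U=2 | obs) = 1/24 / 13/84 = 7/26

P(U = 2 | obs) = 7/26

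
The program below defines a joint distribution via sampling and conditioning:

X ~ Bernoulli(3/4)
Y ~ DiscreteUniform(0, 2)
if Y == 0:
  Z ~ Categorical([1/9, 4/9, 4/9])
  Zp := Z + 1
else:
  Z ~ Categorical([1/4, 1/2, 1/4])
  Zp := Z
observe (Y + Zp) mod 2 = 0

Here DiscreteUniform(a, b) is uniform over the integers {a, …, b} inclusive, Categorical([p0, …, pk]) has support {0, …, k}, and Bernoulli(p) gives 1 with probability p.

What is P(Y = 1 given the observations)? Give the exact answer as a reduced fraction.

Enumerate traces; 8 have nonzero weight after conditioning:
  (X=0, Y=0, Z=1) weight 1/27
  (X=0, Y=1, Z=1) weight 1/24
  (X=0, Y=2, Z=0) weight 1/48
  (X=0, Y=2, Z=2) weight 1/48
  (X=1, Y=0, Z=1) weight 1/9
  (X=1, Y=1, Z=1) weight 1/8
  (X=1, Y=2, Z=0) weight 1/16
  (X=1, Y=2, Z=2) weight 1/16
Group by Y:
  weight(Y=0) = 4/27
  weight(Y=1) = 1/6
  weight(Y=2) = 1/6
Total weight = 4/27 + 1/6 + 1/6 = 13/27
P(Y=0 | obs) = 4/27 / 13/27 = 4/13
P(Y=1 | obs) = 1/6 / 13/27 = 9/26
P(Y=2 | obs) = 1/6 / 13/27 = 9/26

P(Y = 1 | obs) = 9/26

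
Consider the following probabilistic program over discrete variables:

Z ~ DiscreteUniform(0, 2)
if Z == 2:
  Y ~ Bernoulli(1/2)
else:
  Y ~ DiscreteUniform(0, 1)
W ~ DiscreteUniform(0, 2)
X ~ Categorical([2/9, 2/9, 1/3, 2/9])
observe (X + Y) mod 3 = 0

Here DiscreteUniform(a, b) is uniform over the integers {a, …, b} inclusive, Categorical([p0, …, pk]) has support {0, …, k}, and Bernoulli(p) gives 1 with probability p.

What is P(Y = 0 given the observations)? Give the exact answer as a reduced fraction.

P(Y = 0 | obs) = 4/7

Enumerate traces; 27 have nonzero weight after conditioning:
  (Z=0, Y=0, W=0, X=0) weight 1/81
  (Z=0, Y=0, W=0, X=3) weight 1/81
  (Z=0, Y=0, W=1, X=0) weight 1/81
  (Z=0, Y=0, W=1, X=3) weight 1/81
  (Z=0, Y=0, W=2, X=0) weight 1/81
  (Z=0, Y=0, W=2, X=3) weight 1/81
  (Z=0, Y=1, W=0, X=2) weight 1/54
  (Z=0, Y=1, W=1, X=2) weight 1/54
  … 19 more
Group by Y:
  weight(Y=0) = 2/9
  weight(Y=1) = 1/6
Total weight = 2/9 + 1/6 = 7/18
P(Y=0 | obs) = 2/9 / 7/18 = 4/7
P(Y=1 | obs) = 1/6 / 7/18 = 3/7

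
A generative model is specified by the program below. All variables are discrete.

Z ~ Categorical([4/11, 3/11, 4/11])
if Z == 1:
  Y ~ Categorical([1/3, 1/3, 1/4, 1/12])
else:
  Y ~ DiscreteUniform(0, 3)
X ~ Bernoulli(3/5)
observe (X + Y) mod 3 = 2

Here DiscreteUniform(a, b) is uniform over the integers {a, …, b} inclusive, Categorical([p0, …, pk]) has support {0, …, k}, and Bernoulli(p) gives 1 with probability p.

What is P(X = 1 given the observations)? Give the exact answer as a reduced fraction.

Enumerate traces; 6 have nonzero weight after conditioning:
  (Z=0, Y=1, X=1) weight 3/55
  (Z=0, Y=2, X=0) weight 2/55
  (Z=1, Y=1, X=1) weight 3/55
  (Z=1, Y=2, X=0) weight 3/110
  (Z=2, Y=1, X=1) weight 3/55
  (Z=2, Y=2, X=0) weight 2/55
Group by X:
  weight(X=0) = 1/10
  weight(X=1) = 9/55
Total weight = 1/10 + 9/55 = 29/110
P(X=0 | obs) = 1/10 / 29/110 = 11/29
P(X=1 | obs) = 9/55 / 29/110 = 18/29

P(X = 1 | obs) = 18/29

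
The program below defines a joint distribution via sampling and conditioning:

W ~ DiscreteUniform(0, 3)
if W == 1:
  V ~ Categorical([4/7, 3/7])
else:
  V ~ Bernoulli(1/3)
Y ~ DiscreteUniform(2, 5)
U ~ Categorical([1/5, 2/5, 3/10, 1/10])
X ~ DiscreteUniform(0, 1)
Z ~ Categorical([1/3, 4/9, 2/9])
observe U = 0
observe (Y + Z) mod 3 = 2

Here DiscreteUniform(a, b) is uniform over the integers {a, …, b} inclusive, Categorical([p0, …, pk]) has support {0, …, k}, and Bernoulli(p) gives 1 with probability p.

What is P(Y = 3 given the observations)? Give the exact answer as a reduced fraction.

Enumerate traces; 64 have nonzero weight after conditioning:
  (W=0, V=0, Y=2, U=0, X=0, Z=0) weight 1/720
  (W=0, V=0, Y=2, U=0, X=1, Z=0) weight 1/720
  (W=0, V=0, Y=3, U=0, X=0, Z=2) weight 1/1080
  (W=0, V=0, Y=3, U=0, X=1, Z=2) weight 1/1080
  (W=0, V=0, Y=4, U=0, X=0, Z=1) weight 1/540
  (W=0, V=0, Y=4, U=0, X=1, Z=1) weight 1/540
  (W=0, V=0, Y=5, U=0, X=0, Z=0) weight 1/720
  (W=0, V=0, Y=5, U=0, X=1, Z=0) weight 1/720
  … 56 more
Group by Y:
  weight(Y=2) = 1/60
  weight(Y=3) = 1/90
  weight(Y=4) = 1/45
  weight(Y=5) = 1/60
Total weight = 1/60 + 1/90 + 1/45 + 1/60 = 1/15
P(Y=2 | obs) = 1/60 / 1/15 = 1/4
P(Y=3 | obs) = 1/90 / 1/15 = 1/6
P(Y=4 | obs) = 1/45 / 1/15 = 1/3
P(Y=5 | obs) = 1/60 / 1/15 = 1/4

P(Y = 3 | obs) = 1/6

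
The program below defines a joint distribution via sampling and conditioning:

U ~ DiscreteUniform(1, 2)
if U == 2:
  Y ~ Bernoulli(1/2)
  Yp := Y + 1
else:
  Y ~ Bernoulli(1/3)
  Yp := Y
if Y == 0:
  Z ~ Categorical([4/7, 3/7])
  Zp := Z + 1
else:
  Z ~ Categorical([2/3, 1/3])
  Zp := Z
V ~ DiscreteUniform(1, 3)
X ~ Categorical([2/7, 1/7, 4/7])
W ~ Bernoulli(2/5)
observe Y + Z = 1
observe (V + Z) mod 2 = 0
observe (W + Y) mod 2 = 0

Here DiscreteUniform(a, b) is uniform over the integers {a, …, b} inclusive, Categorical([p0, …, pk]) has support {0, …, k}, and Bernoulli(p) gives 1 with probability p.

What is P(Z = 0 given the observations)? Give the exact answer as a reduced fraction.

P(Z = 0 | obs) = 10/37

Enumerate traces; 18 have nonzero weight after conditioning:
  (U=1, Y=0, Z=1, V=1, X=0, W=0) weight 2/245
  (U=1, Y=0, Z=1, V=1, X=1, W=0) weight 1/245
  (U=1, Y=0, Z=1, V=1, X=2, W=0) weight 4/245
  (U=1, Y=0, Z=1, V=3, X=0, W=0) weight 2/245
  (U=1, Y=0, Z=1, V=3, X=1, W=0) weight 1/245
  (U=1, Y=0, Z=1, V=3, X=2, W=0) weight 4/245
  (U=1, Y=1, Z=0, V=2, X=0, W=1) weight 4/945
  (U=1, Y=1, Z=0, V=2, X=1, W=1) weight 2/945
  … 10 more
Group by Z:
  weight(Z=0) = 1/27
  weight(Z=1) = 1/10
Total weight = 1/27 + 1/10 = 37/270
P(Z=0 | obs) = 1/27 / 37/270 = 10/37
P(Z=1 | obs) = 1/10 / 37/270 = 27/37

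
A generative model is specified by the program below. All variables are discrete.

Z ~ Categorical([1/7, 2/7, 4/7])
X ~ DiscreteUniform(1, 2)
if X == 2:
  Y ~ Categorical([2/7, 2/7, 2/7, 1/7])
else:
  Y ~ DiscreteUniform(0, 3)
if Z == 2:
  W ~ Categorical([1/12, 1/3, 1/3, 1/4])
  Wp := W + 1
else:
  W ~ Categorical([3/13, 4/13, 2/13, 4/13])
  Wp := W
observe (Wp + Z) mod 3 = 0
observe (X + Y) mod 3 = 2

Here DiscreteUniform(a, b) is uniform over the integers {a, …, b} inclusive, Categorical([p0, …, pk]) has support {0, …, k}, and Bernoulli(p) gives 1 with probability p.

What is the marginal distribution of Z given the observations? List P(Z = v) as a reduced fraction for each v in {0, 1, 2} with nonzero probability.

Enumerate traces; 15 have nonzero weight after conditioning:
  (Z=0, X=1, Y=1, W=0) weight 3/728
  (Z=0, X=1, Y=1, W=3) weight 1/182
  (Z=0, X=2, Y=0, W=0) weight 3/637
  (Z=0, X=2, Y=0, W=3) weight 4/637
  (Z=0, X=2, Y=3, W=0) weight 3/1274
  (Z=0, X=2, Y=3, W=3) weight 2/637
  (Z=1, X=1, Y=1, W=2) weight 1/182
  (Z=1, X=2, Y=0, W=2) weight 4/637
  (Z=2, X=1, Y=1, W=0) weight 1/168
  … 6 more
Group by Z:
  weight(Z=0) = 19/728
  weight(Z=1) = 19/1274
  weight(Z=2) = 19/294
Total weight = 19/728 + 19/1274 + 19/294 = 1615/15288
P(Z=0 | obs) = 19/728 / 1615/15288 = 21/85
P(Z=1 | obs) = 19/1274 / 1615/15288 = 12/85
P(Z=2 | obs) = 19/294 / 1615/15288 = 52/85

P(Z=0) = 21/85, P(Z=1) = 12/85, P(Z=2) = 52/85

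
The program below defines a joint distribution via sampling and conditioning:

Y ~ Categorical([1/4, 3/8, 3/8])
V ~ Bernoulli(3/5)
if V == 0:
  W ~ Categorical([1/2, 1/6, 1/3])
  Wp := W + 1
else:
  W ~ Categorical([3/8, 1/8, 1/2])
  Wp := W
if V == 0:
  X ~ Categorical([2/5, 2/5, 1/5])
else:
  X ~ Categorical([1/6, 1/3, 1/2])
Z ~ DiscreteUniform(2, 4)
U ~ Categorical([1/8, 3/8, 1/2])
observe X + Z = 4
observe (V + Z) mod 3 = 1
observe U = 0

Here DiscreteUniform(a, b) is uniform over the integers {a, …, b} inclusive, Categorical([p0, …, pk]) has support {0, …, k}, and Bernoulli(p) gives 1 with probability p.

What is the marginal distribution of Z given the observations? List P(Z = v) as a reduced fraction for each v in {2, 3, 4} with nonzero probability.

Enumerate traces; 18 have nonzero weight after conditioning:
  (Y=0, V=0, W=0, X=0, Z=4, U=0) weight 1/1200
  (Y=0, V=0, W=1, X=0, Z=4, U=0) weight 1/3600
  (Y=0, V=0, W=2, X=0, Z=4, U=0) weight 1/1800
  (Y=0, V=1, W=0, X=1, Z=3, U=0) weight 1/1280
  (Y=0, V=1, W=1, X=1, Z=3, U=0) weight 1/3840
  (Y=0, V=1, W=2, X=1, Z=3, U=0) weight 1/960
  (Y=1, V=0, W=0, X=0, Z=4, U=0) weight 1/800
  (Y=1, V=0, W=1, X=0, Z=4, U=0) weight 1/2400
  … 10 more
Group by Z:
  weight(Z=3) = 1/120
  weight(Z=4) = 1/150
Total weight = 1/120 + 1/150 = 3/200
P(Z=3 | obs) = 1/120 / 3/200 = 5/9
P(Z=4 | obs) = 1/150 / 3/200 = 4/9

P(Z=3) = 5/9, P(Z=4) = 4/9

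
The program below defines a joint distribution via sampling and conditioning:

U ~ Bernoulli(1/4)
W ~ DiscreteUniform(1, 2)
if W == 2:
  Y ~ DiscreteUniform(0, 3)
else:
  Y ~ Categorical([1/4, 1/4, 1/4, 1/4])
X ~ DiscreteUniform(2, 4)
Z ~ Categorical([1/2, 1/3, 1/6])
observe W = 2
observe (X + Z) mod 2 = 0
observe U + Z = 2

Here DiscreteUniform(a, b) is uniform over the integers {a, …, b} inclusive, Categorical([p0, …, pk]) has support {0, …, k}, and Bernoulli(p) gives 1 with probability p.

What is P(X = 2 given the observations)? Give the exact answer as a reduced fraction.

Enumerate traces; 12 have nonzero weight after conditioning:
  (U=0, W=2, Y=0, X=2, Z=2) weight 1/192
  (U=0, W=2, Y=0, X=4, Z=2) weight 1/192
  (U=0, W=2, Y=1, X=2, Z=2) weight 1/192
  (U=0, W=2, Y=1, X=4, Z=2) weight 1/192
  (U=0, W=2, Y=2, X=2, Z=2) weight 1/192
  (U=0, W=2, Y=2, X=4, Z=2) weight 1/192
  (U=0, W=2, Y=3, X=2, Z=2) weight 1/192
  (U=0, W=2, Y=3, X=4, Z=2) weight 1/192
  (U=1, W=2, Y=0, X=3, Z=1) weight 1/288
  … 3 more
Group by X:
  weight(X=2) = 1/48
  weight(X=3) = 1/72
  weight(X=4) = 1/48
Total weight = 1/48 + 1/72 + 1/48 = 1/18
P(X=2 | obs) = 1/48 / 1/18 = 3/8
P(X=3 | obs) = 1/72 / 1/18 = 1/4
P(X=4 | obs) = 1/48 / 1/18 = 3/8

P(X = 2 | obs) = 3/8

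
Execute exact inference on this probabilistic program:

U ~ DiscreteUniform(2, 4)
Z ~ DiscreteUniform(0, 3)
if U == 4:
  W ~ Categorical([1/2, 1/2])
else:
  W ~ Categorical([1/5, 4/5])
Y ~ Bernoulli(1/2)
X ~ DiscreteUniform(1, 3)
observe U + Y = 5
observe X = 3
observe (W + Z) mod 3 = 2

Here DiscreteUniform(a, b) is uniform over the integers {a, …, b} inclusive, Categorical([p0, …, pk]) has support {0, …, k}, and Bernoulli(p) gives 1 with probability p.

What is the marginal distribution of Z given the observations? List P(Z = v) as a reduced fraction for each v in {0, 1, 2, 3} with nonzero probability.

P(Z=1) = 1/2, P(Z=2) = 1/2

Enumerate traces; 2 have nonzero weight after conditioning:
  (U=4, Z=1, W=1, Y=1, X=3) weight 1/144
  (U=4, Z=2, W=0, Y=1, X=3) weight 1/144
Group by Z:
  weight(Z=1) = 1/144
  weight(Z=2) = 1/144
Total weight = 1/144 + 1/144 = 1/72
P(Z=1 | obs) = 1/144 / 1/72 = 1/2
P(Z=2 | obs) = 1/144 / 1/72 = 1/2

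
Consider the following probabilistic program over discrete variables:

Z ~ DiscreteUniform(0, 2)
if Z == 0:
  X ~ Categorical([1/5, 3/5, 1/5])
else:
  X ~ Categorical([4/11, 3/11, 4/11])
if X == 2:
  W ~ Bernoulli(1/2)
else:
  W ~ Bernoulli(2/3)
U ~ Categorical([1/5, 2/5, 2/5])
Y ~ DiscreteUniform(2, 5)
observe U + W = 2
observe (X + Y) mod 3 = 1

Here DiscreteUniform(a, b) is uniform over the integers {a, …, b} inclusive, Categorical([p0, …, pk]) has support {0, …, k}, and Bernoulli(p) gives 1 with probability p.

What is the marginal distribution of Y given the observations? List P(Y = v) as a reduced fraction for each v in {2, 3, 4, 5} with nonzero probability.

P(Y=2) = 17/72, P(Y=3) = 7/24, P(Y=4) = 17/72, P(Y=5) = 17/72

Enumerate traces; 24 have nonzero weight after conditioning:
  (Z=0, X=0, W=0, U=2, Y=4) weight 1/450
  (Z=0, X=0, W=1, U=1, Y=4) weight 1/225
  (Z=0, X=1, W=0, U=2, Y=3) weight 1/150
  (Z=0, X=1, W=1, U=1, Y=3) weight 1/75
  (Z=0, X=2, W=0, U=2, Y=2) weight 1/300
  (Z=0, X=2, W=0, U=2, Y=5) weight 1/300
  (Z=0, X=2, W=1, U=1, Y=2) weight 1/300
  (Z=0, X=2, W=1, U=1, Y=5) weight 1/300
  … 16 more
Group by Y:
  weight(Y=2) = 17/550
  weight(Y=3) = 21/550
  weight(Y=4) = 17/550
  weight(Y=5) = 17/550
Total weight = 17/550 + 21/550 + 17/550 + 17/550 = 36/275
P(Y=2 | obs) = 17/550 / 36/275 = 17/72
P(Y=3 | obs) = 21/550 / 36/275 = 7/24
P(Y=4 | obs) = 17/550 / 36/275 = 17/72
P(Y=5 | obs) = 17/550 / 36/275 = 17/72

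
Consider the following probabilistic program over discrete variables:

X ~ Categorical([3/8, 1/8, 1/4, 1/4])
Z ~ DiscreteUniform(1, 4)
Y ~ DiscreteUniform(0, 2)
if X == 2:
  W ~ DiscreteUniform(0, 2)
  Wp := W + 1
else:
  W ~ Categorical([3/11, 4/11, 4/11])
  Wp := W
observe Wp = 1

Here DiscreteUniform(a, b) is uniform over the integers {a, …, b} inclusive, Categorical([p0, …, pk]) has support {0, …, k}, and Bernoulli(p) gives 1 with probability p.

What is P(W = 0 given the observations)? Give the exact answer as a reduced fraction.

P(W = 0 | obs) = 11/47

Enumerate traces; 48 have nonzero weight after conditioning:
  (X=0, Z=1, Y=0, W=1) weight 1/88
  (X=0, Z=1, Y=1, W=1) weight 1/88
  (X=0, Z=1, Y=2, W=1) weight 1/88
  (X=0, Z=2, Y=0, W=1) weight 1/88
  (X=0, Z=2, Y=1, W=1) weight 1/88
  (X=0, Z=2, Y=2, W=1) weight 1/88
  (X=0, Z=3, Y=0, W=1) weight 1/88
  (X=0, Z=3, Y=1, W=1) weight 1/88
  (X=2, Z=1, Y=0, W=0) weight 1/144
  … 39 more
Group by W:
  weight(W=0) = 1/12
  weight(W=1) = 3/11
Total weight = 1/12 + 3/11 = 47/132
P(W=0 | obs) = 1/12 / 47/132 = 11/47
P(W=1 | obs) = 3/11 / 47/132 = 36/47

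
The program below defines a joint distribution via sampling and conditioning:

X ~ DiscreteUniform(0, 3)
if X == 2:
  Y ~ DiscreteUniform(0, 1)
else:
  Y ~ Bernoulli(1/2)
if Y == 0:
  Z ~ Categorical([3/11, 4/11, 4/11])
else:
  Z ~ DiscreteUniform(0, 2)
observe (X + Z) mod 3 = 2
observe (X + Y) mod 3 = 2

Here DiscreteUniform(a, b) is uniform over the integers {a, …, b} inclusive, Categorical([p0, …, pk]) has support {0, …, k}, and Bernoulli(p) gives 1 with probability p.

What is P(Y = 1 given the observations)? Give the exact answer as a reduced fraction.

Enumerate traces; 2 have nonzero weight after conditioning:
  (X=1, Y=1, Z=1) weight 1/24
  (X=2, Y=0, Z=0) weight 3/88
Group by Y:
  weight(Y=0) = 3/88
  weight(Y=1) = 1/24
Total weight = 3/88 + 1/24 = 5/66
P(Y=0 | obs) = 3/88 / 5/66 = 9/20
P(Y=1 | obs) = 1/24 / 5/66 = 11/20

P(Y = 1 | obs) = 11/20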